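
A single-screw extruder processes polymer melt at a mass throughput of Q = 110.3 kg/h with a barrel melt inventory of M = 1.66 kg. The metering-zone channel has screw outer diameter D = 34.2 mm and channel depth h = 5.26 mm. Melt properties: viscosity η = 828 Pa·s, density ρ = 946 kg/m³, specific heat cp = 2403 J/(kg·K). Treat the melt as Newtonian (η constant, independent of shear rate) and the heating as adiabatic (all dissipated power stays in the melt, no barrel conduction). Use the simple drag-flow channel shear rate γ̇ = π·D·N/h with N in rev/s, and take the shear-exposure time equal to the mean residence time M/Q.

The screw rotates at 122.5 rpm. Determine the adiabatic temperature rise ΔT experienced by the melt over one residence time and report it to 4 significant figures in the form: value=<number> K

Throughput in SI: Q_s = 110.3 kg/h ÷ 3600 s/h = 0.0306389 kg/s
t_res = M / Q_s = 1.66 / 0.0306389 = 54.1795 s
D = 34.2 mm = 0.0342 m;  h = 5.26 mm = 0.00526 m;  N = 122.5 rpm / 60 = 2.04167 rev/s
γ̇ = π D N / h = (π)(0.0342)(2.04167) / 0.00526 = 41.7037 s⁻¹
ΔT = η·γ̇²·t_res/(ρ·cp) = [828 × 41.7037² × 54.1795] / [946 × 2403] = 34.3218 K

value=34.32 K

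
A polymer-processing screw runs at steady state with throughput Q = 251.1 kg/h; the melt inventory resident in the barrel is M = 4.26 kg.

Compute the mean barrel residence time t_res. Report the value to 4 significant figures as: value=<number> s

value=61.08 s

Q_s = Q / 3600 = 251.1 / 3600 = 0.06975 kg/s
t_res = M / Q_s = 4.26 ÷ 0.06975 = 61.0753 s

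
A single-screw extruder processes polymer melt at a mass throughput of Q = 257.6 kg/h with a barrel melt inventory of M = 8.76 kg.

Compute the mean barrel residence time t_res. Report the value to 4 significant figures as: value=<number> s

value=122.4 s

Q_s = Q / 3600 = 257.6 / 3600 = 0.0715556 kg/s
Mean residence time: t_res = M/Q_s = 8.76 kg / 0.0715556 kg/s = 122.422 s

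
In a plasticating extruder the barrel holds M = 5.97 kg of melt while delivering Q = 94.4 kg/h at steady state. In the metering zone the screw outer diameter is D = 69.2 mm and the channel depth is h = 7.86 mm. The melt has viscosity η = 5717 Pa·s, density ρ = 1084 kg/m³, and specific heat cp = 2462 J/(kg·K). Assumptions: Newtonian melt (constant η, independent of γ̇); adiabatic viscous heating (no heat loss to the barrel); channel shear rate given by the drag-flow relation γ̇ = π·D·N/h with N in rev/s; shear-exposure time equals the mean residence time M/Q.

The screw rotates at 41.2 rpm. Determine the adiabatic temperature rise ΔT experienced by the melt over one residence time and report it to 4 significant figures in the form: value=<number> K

Convert throughput: Q = 94.4 kg/h = 94.4/3600 = 0.0262222 kg/s
Mean residence time: t_res = M/Q_s = 5.97 kg / 0.0262222 kg/s = 227.669 s
Geometry in metres: D = 69.2 mm → 0.0692 m, h = 7.86 mm → 0.00786 m; screw speed N = 41.2 rpm = 0.686667 rev/s
γ̇ = π·D·N / h = π · 0.0692 · 0.686667 / 0.00786 = 18.9924 s⁻¹
ΔT = η·γ̇²·t_res / (ρ·cp) = 5717 · (18.9924)² · 227.669 / (1084 · 2462) = 175.92 K

value=175.9 K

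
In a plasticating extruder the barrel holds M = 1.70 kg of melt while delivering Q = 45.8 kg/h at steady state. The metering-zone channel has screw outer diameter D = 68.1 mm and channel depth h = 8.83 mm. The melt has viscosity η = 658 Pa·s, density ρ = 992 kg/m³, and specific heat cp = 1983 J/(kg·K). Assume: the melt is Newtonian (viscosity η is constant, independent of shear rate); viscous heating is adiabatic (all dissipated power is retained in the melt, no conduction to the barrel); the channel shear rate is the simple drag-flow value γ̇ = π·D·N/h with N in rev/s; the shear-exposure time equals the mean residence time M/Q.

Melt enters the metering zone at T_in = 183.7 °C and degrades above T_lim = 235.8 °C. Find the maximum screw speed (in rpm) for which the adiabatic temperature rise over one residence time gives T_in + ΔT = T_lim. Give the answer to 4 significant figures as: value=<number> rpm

Q_s = Q / 3600 = 45.8 / 3600 = 0.0127222 kg/s
t_res = M / Q_s = 1.70 ÷ 0.0127222 = 133.624 s
Convert to metres: D = 0.0681 m, h = 0.00883 m
ΔT_a = T_lim − T_in = 235.8 − 183.7 = 52.1 K
Invert ΔT = ηγ̇²t_res/(ρcp) for γ̇: γ̇_max² = ΔT_a ρ cp / (η t_res) = 52.1·992·1983 / (658·133.624) = 1165.63 s⁻²
γ̇_max = √1165.63 = 34.1413 s⁻¹
Solve γ̇ = πDN/h for N: N_max = γ̇_max·h/(π·D) = 34.1413 × 0.00883 / (π × 0.0681) = 1.40911 rev/s = 84.5464 rpm

value=84.55 rpm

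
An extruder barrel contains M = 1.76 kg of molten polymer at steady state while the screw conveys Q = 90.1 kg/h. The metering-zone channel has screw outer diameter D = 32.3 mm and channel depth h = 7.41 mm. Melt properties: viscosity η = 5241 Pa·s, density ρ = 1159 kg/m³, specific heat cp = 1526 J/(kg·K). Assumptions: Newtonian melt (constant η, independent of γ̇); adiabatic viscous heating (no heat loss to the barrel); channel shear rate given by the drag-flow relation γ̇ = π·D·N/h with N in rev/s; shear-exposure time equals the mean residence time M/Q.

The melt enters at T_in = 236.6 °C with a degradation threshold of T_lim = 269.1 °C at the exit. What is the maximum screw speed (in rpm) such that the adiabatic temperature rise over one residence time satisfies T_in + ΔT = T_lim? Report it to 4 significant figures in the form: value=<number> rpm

Q_s = Q / 3600 = 90.1 / 3600 = 0.0250278 kg/s
Mean residence time: t_res = M/Q_s = 1.76 kg / 0.0250278 kg/s = 70.3219 s
D = 32.3 mm = 0.0323 m;  h = 7.41 mm = 0.00741 m
ΔT_a = T_lim − T_in = 269.1 − 236.6 = 32.5 K
Invert ΔT = ηγ̇²t_res/(ρcp) for γ̇: γ̇_max² = ΔT_a ρ cp / (η t_res) = 32.5·1159·1526 / (5241·70.3219) = 155.961 s⁻²
Take the square root: γ̇_max = √(155.961) = 12.4884 s⁻¹
N_max = γ̇_max·h / (π·D) = 12.4884 · 0.00741 / (π · 0.0323) = 0.911957 rev/s = 54.7174 rpm

value=54.72 rpm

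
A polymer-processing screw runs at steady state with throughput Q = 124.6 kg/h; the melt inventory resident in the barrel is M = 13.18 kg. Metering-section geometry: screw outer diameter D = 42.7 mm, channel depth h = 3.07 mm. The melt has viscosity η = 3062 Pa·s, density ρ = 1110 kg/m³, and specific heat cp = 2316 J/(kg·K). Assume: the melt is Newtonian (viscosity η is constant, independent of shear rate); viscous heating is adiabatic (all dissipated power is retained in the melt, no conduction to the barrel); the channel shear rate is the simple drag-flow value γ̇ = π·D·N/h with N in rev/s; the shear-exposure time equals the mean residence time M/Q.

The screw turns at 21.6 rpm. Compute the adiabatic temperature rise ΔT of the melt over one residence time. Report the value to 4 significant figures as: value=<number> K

value=112.2 K

Convert throughput: Q = 124.6 kg/h = 124.6/3600 = 0.0346111 kg/s
Mean residence time: t_res = M/Q_s = 13.18 kg / 0.0346111 kg/s = 380.803 s
Geometry in metres: D = 42.7 mm → 0.0427 m, h = 3.07 mm → 0.00307 m; screw speed N = 21.6 rpm = 0.36 rev/s
Shear rate: γ̇ = πDN/h = π·0.0427·0.36/0.00307 = 15.7305 s⁻¹
Adiabatic rise: ΔT = η γ̇² t_res / (ρ cp) = 3062·(15.7305)²·380.803 / (1110·2316) = 112.235 K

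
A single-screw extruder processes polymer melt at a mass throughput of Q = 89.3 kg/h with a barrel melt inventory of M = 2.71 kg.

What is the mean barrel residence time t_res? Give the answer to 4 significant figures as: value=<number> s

value=109.2 s

Q_s = Q / 3600 = 89.3 / 3600 = 0.0248056 kg/s
t_res = M / Q_s = 2.71 ÷ 0.0248056 = 109.25 s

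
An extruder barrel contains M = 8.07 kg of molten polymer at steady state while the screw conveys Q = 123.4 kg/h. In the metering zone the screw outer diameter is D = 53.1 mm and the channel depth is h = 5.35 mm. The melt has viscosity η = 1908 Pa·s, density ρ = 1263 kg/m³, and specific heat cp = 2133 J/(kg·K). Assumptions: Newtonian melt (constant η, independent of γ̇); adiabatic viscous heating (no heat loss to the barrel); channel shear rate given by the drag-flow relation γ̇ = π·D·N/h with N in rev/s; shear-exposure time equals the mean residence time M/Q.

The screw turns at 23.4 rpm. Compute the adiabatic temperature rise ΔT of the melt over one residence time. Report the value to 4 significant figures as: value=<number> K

Convert throughput: Q = 123.4 kg/h = 123.4/3600 = 0.0342778 kg/s
t_res = M / Q_s = 8.07 / 0.0342778 = 235.429 s
Geometry in metres: D = 53.1 mm → 0.0531 m, h = 5.35 mm → 0.00535 m; screw speed N = 23.4 rpm = 0.39 rev/s
Shear rate: γ̇ = πDN/h = π·0.0531·0.39/0.00535 = 12.1606 s⁻¹
ΔT = η·γ̇²·t_res/(ρ·cp) = [1908 × 12.1606² × 235.429] / [1263 × 2133] = 24.6579 K

value=24.66 K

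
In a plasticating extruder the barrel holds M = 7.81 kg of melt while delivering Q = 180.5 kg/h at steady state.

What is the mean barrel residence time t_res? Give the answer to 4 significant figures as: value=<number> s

value=155.8 s

Convert throughput: Q = 180.5 kg/h = 180.5/3600 = 0.0501389 kg/s
t_res = M / Q_s = 7.81 / 0.0501389 = 155.767 s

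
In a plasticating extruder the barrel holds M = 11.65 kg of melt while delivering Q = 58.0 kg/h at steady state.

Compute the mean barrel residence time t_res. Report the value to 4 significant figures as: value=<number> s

Convert throughput: Q = 58.0 kg/h = 58.0/3600 = 0.0161111 kg/s
Mean residence time: t_res = M/Q_s = 11.65 kg / 0.0161111 kg/s = 723.103 s

value=723.1 s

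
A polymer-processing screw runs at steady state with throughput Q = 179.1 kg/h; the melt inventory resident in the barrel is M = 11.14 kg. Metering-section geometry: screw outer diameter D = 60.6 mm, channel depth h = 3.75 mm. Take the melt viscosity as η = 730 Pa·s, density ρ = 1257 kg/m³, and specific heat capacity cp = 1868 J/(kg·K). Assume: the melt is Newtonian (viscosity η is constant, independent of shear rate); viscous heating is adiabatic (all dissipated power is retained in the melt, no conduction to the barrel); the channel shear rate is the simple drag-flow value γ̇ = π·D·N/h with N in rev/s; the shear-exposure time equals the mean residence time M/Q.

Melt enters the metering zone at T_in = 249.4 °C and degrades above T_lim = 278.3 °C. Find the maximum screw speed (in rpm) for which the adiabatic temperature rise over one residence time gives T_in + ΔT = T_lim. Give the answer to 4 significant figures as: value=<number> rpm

Throughput in SI: Q_s = 179.1 kg/h ÷ 3600 s/h = 0.04975 kg/s
t_res = M / Q_s = 11.14 ÷ 0.04975 = 223.92 s
Convert to metres: D = 0.0606 m, h = 0.00375 m
ΔT_a = T_lim − T_in = 278.3 °C − 249.4 °C = 28.9 K
Invert ΔT = ηγ̇²t_res/(ρcp) for γ̇: γ̇_max² = ΔT_a ρ cp / (η t_res) = 28.9·1257·1868 / (730·223.92) = 415.14 s⁻²
γ̇_max = sqrt(415.14) = 20.375 s⁻¹
Solve γ̇ = πDN/h for N: N_max = γ̇_max·h/(π·D) = 20.375 × 0.00375 / (π × 0.0606) = 0.401334 rev/s = 24.0801 rpm

value=24.08 rpm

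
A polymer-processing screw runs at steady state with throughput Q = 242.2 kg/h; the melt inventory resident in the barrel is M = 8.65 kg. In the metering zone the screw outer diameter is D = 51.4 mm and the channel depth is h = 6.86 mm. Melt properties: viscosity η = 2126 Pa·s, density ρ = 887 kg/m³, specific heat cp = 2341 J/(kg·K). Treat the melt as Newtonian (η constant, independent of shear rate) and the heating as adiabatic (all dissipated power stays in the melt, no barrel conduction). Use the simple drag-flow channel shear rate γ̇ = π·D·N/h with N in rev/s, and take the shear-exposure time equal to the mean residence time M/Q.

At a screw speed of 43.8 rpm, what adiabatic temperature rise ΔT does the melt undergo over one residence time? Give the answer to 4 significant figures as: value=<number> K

Q_s = Q / 3600 = 242.2 / 3600 = 0.0672778 kg/s
t_res = M / Q_s = 8.65 ÷ 0.0672778 = 128.571 s
Geometry in metres: D = 51.4 mm → 0.0514 m, h = 6.86 mm → 0.00686 m; screw speed N = 43.8 rpm = 0.73 rev/s
γ̇ = π D N / h = (π)(0.0514)(0.73) / 0.00686 = 17.1835 s⁻¹
ΔT = η·γ̇²·t_res/(ρ·cp) = [2126 × 17.1835² × 128.571] / [887 × 2341] = 38.8693 K

value=38.87 K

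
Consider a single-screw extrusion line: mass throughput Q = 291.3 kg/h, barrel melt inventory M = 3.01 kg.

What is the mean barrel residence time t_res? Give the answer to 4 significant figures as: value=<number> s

value=37.20 s

Convert throughput: Q = 291.3 kg/h = 291.3/3600 = 0.0809167 kg/s
t_res = M / Q_s = 3.01 ÷ 0.0809167 = 37.1988 s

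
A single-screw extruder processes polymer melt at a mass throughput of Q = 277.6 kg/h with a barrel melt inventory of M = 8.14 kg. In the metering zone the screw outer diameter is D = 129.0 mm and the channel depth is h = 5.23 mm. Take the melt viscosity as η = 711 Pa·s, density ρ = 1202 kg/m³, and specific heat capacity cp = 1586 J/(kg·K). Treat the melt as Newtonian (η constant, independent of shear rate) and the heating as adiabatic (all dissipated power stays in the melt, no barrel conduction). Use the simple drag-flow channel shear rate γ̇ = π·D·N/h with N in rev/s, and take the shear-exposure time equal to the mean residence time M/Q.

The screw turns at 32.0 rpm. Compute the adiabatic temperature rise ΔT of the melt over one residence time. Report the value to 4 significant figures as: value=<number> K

Throughput in SI: Q_s = 277.6 kg/h ÷ 3600 s/h = 0.0771111 kg/s
t_res = M / Q_s = 8.14 ÷ 0.0771111 = 105.562 s
D = 129.0 mm = 0.129 m;  h = 5.23 mm = 0.00523 m;  N = 32.0 rpm / 60 = 0.533333 rev/s
Shear rate: γ̇ = πDN/h = π·0.129·0.533333/0.00523 = 41.3273 s⁻¹
ΔT = η·γ̇²·t_res/(ρ·cp) = [711 × 41.3273² × 105.562] / [1202 × 1586] = 67.2423 K

value=67.24 K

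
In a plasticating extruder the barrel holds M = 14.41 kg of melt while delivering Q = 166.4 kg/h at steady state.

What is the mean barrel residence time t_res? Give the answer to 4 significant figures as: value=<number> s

value=311.8 s

Throughput in SI: Q_s = 166.4 kg/h ÷ 3600 s/h = 0.0462222 kg/s
t_res = M / Q_s = 14.41 ÷ 0.0462222 = 311.755 s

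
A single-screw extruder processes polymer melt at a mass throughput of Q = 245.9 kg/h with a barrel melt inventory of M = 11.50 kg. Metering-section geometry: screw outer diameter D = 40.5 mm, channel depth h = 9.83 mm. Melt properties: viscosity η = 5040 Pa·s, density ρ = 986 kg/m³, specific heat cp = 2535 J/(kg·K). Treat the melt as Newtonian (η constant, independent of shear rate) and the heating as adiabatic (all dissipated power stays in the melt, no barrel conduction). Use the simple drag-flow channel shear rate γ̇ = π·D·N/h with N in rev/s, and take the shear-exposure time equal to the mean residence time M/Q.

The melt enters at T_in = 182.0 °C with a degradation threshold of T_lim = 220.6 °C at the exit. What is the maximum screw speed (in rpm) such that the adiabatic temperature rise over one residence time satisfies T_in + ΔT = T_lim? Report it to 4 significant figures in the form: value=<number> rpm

Throughput in SI: Q_s = 245.9 kg/h ÷ 3600 s/h = 0.0683056 kg/s
Mean residence time: t_res = M/Q_s = 11.50 kg / 0.0683056 kg/s = 168.361 s
D = 40.5 mm = 0.0405 m;  h = 9.83 mm = 0.00983 m
ΔT_a = T_lim − T_in = 220.6 °C − 182.0 °C = 38.6 K
Invert ΔT = ηγ̇²t_res/(ρcp) for γ̇: γ̇_max² = ΔT_a ρ cp / (η t_res) = 38.6·986·2535 / (5040·168.361) = 113.702 s⁻²
γ̇_max = sqrt(113.702) = 10.6631 s⁻¹
Solve γ̇ = πDN/h for N: N_max = γ̇_max·h/(π·D) = 10.6631 × 0.00983 / (π × 0.0405) = 0.823822 rev/s = 49.4293 rpm

value=49.43 rpm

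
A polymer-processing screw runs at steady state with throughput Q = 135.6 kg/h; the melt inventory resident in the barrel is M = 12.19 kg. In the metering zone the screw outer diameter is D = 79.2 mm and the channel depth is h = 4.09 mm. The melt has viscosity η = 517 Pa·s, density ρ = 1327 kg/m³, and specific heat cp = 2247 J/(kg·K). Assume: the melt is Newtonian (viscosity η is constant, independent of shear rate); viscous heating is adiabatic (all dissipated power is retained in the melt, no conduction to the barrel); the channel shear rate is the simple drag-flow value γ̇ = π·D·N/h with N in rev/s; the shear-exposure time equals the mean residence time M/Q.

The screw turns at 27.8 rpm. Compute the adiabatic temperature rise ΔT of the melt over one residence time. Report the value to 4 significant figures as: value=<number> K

Q_s = Q / 3600 = 135.6 / 3600 = 0.0376667 kg/s
t_res = M / Q_s = 12.19 ÷ 0.0376667 = 323.628 s
D = 79.2 mm = 0.0792 m;  h = 4.09 mm = 0.00409 m;  N = 27.8 rpm / 60 = 0.463333 rev/s
Shear rate: γ̇ = πDN/h = π·0.0792·0.463333/0.00409 = 28.1868 s⁻¹
Adiabatic rise: ΔT = η γ̇² t_res / (ρ cp) = 517·(28.1868)²·323.628 / (1327·2247) = 44.5814 K

value=44.58 K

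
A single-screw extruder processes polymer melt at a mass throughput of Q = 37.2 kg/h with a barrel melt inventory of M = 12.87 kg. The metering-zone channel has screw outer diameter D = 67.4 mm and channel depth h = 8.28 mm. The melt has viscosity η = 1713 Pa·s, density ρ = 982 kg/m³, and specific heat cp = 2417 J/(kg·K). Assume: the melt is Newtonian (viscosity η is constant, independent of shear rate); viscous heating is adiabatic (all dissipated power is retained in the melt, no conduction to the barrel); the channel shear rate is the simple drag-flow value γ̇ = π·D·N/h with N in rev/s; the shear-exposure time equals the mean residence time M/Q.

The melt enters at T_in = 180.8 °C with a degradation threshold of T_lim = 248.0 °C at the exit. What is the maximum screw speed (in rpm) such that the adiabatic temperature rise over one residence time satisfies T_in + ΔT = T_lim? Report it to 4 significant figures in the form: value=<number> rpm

Throughput in SI: Q_s = 37.2 kg/h ÷ 3600 s/h = 0.0103333 kg/s
Mean residence time: t_res = M/Q_s = 12.87 kg / 0.0103333 kg/s = 1245.48 s
Convert to metres: D = 0.0674 m, h = 0.00828 m
Allowable rise: ΔT_a = T_lim − T_in = 248.0 − 180.8 = 67.2 K
γ̇_max² = ΔT_a·ρ·cp/(η·t_res) = 67.2·982·2417/(1713·1245.48) = 74.7587 s⁻²
γ̇_max = √74.7587 = 8.64631 s⁻¹
N_max = γ̇_max·h / (π·D) = 8.64631 · 0.00828 / (π · 0.0674) = 0.338105 rev/s = 20.2863 rpm

value=20.29 rpm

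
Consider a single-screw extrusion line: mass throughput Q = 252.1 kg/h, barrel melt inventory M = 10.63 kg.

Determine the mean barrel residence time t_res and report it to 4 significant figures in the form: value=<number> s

Throughput in SI: Q_s = 252.1 kg/h ÷ 3600 s/h = 0.0700278 kg/s
Mean residence time: t_res = M/Q_s = 10.63 kg / 0.0700278 kg/s = 151.797 s

value=151.8 s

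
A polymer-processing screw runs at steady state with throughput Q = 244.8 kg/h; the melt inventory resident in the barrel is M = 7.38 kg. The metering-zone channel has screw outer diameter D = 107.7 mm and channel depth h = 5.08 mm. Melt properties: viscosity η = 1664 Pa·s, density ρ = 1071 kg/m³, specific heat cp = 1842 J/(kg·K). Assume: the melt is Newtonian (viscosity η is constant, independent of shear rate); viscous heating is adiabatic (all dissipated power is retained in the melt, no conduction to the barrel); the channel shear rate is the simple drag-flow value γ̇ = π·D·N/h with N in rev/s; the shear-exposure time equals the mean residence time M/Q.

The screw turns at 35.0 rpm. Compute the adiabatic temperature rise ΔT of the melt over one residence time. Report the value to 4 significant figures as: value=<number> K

Convert throughput: Q = 244.8 kg/h = 244.8/3600 = 0.068 kg/s
t_res = M / Q_s = 7.38 / 0.068 = 108.529 s
D = 107.7 mm = 0.1077 m;  h = 5.08 mm = 0.00508 m;  N = 35.0 rpm / 60 = 0.583333 rev/s
γ̇ = π·D·N / h = π · 0.1077 · 0.583333 / 0.00508 = 38.8525 s⁻¹
ΔT = η·γ̇²·t_res / (ρ·cp) = 1664 · (38.8525)² · 108.529 / (1071 · 1842) = 138.184 K

value=138.2 K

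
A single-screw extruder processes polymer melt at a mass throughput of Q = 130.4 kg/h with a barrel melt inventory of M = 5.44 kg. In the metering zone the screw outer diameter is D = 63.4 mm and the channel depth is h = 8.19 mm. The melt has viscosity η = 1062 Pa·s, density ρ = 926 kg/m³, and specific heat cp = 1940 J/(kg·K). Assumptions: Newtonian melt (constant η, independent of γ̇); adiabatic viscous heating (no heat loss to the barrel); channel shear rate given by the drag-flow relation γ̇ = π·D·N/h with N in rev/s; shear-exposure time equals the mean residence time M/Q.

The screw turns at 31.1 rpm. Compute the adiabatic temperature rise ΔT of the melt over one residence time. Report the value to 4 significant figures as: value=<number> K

value=14.11 K

Q_s = Q / 3600 = 130.4 / 3600 = 0.0362222 kg/s
t_res = M / Q_s = 5.44 ÷ 0.0362222 = 150.184 s
Convert to SI: D = 0.0634 m, h = 0.00819 m, N = 31.1/60 = 0.518333 rev/s
γ̇ = π D N / h = (π)(0.0634)(0.518333) / 0.00819 = 12.6056 s⁻¹
ΔT = η·γ̇²·t_res / (ρ·cp) = 1062 · (12.6056)² · 150.184 / (926 · 1940) = 14.108 K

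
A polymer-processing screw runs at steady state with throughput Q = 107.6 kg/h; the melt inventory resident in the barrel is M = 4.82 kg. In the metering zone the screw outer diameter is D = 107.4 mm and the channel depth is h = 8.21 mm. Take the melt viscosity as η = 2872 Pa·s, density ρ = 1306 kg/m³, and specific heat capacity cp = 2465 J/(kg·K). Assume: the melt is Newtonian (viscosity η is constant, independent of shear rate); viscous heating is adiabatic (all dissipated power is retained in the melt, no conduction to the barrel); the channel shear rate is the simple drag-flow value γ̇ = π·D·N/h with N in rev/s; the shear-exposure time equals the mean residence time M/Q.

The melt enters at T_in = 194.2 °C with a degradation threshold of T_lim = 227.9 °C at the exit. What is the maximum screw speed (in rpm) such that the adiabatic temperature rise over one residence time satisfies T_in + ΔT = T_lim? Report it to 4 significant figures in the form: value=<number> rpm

value=22.34 rpm

Convert throughput: Q = 107.6 kg/h = 107.6/3600 = 0.0298889 kg/s
t_res = M / Q_s = 4.82 ÷ 0.0298889 = 161.264 s
Convert to metres: D = 0.1074 m, h = 0.00821 m
Allowable rise: ΔT_a = T_lim − T_in = 227.9 − 194.2 = 33.7 K
γ̇_max² = ΔT_a·ρ·cp / (η·t_res) = [33.7 × 1306 × 2465] / [2872 × 161.264] = 234.244 s⁻²
γ̇_max = √234.244 = 15.305 s⁻¹
N_max = γ̇_max·h / (π·D) = 15.305 · 0.00821 / (π · 0.1074) = 0.372412 rev/s = 22.3447 rpm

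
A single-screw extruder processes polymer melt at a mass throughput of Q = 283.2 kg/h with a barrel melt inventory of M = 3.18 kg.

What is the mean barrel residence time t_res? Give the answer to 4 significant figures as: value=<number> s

Q_s = Q / 3600 = 283.2 / 3600 = 0.0786667 kg/s
t_res = M / Q_s = 3.18 ÷ 0.0786667 = 40.4237 s

value=40.42 s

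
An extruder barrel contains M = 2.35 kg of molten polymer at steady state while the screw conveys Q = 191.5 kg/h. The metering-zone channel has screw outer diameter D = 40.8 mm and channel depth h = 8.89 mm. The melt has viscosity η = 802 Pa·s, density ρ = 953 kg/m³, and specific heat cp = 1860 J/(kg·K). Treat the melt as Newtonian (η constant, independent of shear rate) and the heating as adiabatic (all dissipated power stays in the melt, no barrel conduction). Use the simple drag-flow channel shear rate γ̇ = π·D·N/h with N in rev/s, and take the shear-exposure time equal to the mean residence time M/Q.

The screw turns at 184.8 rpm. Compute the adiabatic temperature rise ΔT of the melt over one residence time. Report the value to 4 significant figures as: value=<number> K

Throughput in SI: Q_s = 191.5 kg/h ÷ 3600 s/h = 0.0531944 kg/s
Mean residence time: t_res = M/Q_s = 2.35 kg / 0.0531944 kg/s = 44.1775 s
D = 40.8 mm = 0.0408 m;  h = 8.89 mm = 0.00889 m;  N = 184.8 rpm / 60 = 3.08 rev/s
γ̇ = π·D·N / h = π · 0.0408 · 3.08 / 0.00889 = 44.4078 s⁻¹
Adiabatic rise: ΔT = η γ̇² t_res / (ρ cp) = 802·(44.4078)²·44.1775 / (953·1860) = 39.4174 K

value=39.42 K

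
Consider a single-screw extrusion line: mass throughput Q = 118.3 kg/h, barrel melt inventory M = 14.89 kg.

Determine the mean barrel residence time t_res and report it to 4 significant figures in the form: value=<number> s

Q_s = Q / 3600 = 118.3 / 3600 = 0.0328611 kg/s
t_res = M / Q_s = 14.89 ÷ 0.0328611 = 453.119 s

value=453.1 s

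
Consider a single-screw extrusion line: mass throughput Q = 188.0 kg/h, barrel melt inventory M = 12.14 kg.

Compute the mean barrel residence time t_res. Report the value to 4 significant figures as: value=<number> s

value=232.5 s

Throughput in SI: Q_s = 188.0 kg/h ÷ 3600 s/h = 0.0522222 kg/s
t_res = M / Q_s = 12.14 / 0.0522222 = 232.468 s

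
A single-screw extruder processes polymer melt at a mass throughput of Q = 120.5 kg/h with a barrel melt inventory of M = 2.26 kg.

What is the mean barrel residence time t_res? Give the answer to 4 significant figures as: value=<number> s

Q_s = Q / 3600 = 120.5 / 3600 = 0.0334722 kg/s
t_res = M / Q_s = 2.26 ÷ 0.0334722 = 67.5187 s

value=67.52 s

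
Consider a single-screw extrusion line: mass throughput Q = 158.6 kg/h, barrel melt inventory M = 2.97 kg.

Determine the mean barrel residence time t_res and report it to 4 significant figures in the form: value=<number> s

value=67.41 s

Q_s = Q / 3600 = 158.6 / 3600 = 0.0440556 kg/s
Mean residence time: t_res = M/Q_s = 2.97 kg / 0.0440556 kg/s = 67.4149 s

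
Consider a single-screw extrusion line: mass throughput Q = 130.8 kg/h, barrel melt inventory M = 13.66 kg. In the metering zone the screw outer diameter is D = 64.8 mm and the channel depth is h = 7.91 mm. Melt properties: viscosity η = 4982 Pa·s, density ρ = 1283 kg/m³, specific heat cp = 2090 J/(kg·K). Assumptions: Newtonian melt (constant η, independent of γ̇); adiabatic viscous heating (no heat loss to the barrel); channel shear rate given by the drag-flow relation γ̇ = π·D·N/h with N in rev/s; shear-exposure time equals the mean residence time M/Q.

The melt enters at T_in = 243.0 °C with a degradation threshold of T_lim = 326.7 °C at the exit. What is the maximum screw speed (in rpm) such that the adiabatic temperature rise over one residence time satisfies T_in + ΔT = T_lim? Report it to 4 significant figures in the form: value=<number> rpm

value=25.52 rpm

Q_s = Q / 3600 = 130.8 / 3600 = 0.0363333 kg/s
Mean residence time: t_res = M/Q_s = 13.66 kg / 0.0363333 kg/s = 375.963 s
Geometry in SI: D = 64.8 mm → 0.0648 m, h = 7.91 mm → 0.00791 m
Allowable rise: ΔT_a = T_lim − T_in = 326.7 − 243.0 = 83.7 K
γ̇_max² = ΔT_a·ρ·cp/(η·t_res) = 83.7·1283·2090/(4982·375.963) = 119.825 s⁻²
γ̇_max = √119.825 = 10.9465 s⁻¹
N_max = γ̇_max h / (πD) = 10.9465·0.00791/(π·0.0648) = 0.42533 rev/s → ×60 = 25.5198 rpm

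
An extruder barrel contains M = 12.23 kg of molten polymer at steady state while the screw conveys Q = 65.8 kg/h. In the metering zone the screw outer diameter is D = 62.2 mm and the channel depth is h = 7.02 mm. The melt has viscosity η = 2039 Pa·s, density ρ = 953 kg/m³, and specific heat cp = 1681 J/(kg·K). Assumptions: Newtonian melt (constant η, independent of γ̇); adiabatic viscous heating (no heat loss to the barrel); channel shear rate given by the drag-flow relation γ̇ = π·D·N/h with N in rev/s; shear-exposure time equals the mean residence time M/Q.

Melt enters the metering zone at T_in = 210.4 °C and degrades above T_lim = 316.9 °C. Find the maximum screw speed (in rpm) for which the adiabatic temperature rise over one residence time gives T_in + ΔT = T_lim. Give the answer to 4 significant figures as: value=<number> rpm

Throughput in SI: Q_s = 65.8 kg/h ÷ 3600 s/h = 0.0182778 kg/s
Mean residence time: t_res = M/Q_s = 12.23 kg / 0.0182778 kg/s = 669.119 s
Convert to metres: D = 0.0622 m, h = 0.00702 m
Allowable rise: ΔT_a = T_lim − T_in = 316.9 − 210.4 = 106.5 K
γ̇_max² = ΔT_a·ρ·cp / (η·t_res) = [106.5 × 953 × 1681] / [2039 × 669.119] = 125.052 s⁻²
γ̇_max = sqrt(125.052) = 11.1827 s⁻¹
Solve γ̇ = πDN/h for N: N_max = γ̇_max·h/(π·D) = 11.1827 × 0.00702 / (π × 0.0622) = 0.401737 rev/s = 24.1042 rpm

value=24.10 rpm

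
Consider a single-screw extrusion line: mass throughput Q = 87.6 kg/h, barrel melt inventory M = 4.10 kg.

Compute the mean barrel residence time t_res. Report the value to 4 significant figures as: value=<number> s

value=168.5 s

Throughput in SI: Q_s = 87.6 kg/h ÷ 3600 s/h = 0.0243333 kg/s
t_res = M / Q_s = 4.10 / 0.0243333 = 168.493 s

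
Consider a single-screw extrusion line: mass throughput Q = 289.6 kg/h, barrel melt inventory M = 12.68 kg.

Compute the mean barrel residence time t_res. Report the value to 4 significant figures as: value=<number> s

value=157.6 s

Throughput in SI: Q_s = 289.6 kg/h ÷ 3600 s/h = 0.0804444 kg/s
t_res = M / Q_s = 12.68 / 0.0804444 = 157.624 s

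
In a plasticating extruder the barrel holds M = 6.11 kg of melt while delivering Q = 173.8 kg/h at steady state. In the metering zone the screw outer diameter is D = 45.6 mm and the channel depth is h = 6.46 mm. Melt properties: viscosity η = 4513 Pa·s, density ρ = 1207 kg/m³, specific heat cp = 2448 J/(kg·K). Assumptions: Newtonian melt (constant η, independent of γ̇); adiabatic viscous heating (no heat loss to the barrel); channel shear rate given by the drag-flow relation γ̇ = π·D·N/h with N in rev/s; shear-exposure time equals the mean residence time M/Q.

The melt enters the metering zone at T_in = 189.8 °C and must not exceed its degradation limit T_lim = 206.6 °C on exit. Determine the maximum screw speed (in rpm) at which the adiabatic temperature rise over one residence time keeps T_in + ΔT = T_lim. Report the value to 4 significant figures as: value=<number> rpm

Q_s = Q / 3600 = 173.8 / 3600 = 0.0482778 kg/s
Mean residence time: t_res = M/Q_s = 6.11 kg / 0.0482778 kg/s = 126.559 s
Geometry in SI: D = 45.6 mm → 0.0456 m, h = 6.46 mm → 0.00646 m
Allowable rise: ΔT_a = T_lim − T_in = 206.6 − 189.8 = 16.8 K
γ̇_max² = ΔT_a·ρ·cp / (η·t_res) = [16.8 × 1207 × 2448] / [4513 × 126.559] = 86.9098 s⁻²
γ̇_max = √86.9098 = 9.32254 s⁻¹
N_max = γ̇_max·h / (π·D) = 9.32254 · 0.00646 / (π · 0.0456) = 0.42039 rev/s = 25.2234 rpm

value=25.22 rpm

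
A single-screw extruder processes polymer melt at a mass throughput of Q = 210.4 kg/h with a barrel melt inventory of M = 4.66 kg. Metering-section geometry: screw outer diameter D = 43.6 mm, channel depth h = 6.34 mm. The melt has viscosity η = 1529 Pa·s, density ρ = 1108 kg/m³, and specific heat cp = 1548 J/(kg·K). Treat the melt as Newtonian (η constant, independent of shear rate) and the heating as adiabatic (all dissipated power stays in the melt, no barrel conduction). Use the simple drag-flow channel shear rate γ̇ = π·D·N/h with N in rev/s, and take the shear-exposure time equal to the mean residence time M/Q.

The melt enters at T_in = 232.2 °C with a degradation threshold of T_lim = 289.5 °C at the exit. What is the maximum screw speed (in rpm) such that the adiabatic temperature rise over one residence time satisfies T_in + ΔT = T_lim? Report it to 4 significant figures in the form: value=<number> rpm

value=78.85 rpm

Throughput in SI: Q_s = 210.4 kg/h ÷ 3600 s/h = 0.0584444 kg/s
t_res = M / Q_s = 4.66 / 0.0584444 = 79.7338 s
Geometry in SI: D = 43.6 mm → 0.0436 m, h = 6.34 mm → 0.00634 m
ΔT_a = T_lim − T_in = 289.5 − 232.2 = 57.3 K
γ̇_max² = ΔT_a·ρ·cp / (η·t_res) = [57.3 × 1108 × 1548] / [1529 × 79.7338] = 806.149 s⁻²
Take the square root: γ̇_max = √(806.149) = 28.3928 s⁻¹
N_max = γ̇_max·h / (π·D) = 28.3928 · 0.00634 / (π · 0.0436) = 1.3142 rev/s = 78.8518 rpm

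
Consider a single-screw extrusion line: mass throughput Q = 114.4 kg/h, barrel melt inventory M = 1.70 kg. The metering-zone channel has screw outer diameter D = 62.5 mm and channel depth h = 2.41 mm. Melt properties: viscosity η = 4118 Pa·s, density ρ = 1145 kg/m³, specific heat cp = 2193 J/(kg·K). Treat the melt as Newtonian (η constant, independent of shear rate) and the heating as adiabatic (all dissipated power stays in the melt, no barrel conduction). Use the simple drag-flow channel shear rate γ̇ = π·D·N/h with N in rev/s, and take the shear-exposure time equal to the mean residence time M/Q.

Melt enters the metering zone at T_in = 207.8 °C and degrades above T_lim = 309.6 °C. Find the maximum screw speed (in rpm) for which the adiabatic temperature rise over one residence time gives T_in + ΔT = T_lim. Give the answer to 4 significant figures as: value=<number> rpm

Convert throughput: Q = 114.4 kg/h = 114.4/3600 = 0.0317778 kg/s
t_res = M / Q_s = 1.70 ÷ 0.0317778 = 53.4965 s
D = 62.5 mm = 0.0625 m;  h = 2.41 mm = 0.00241 m
ΔT_a = T_lim − T_in = 309.6 °C − 207.8 °C = 101.8 K
γ̇_max² = ΔT_a·ρ·cp/(η·t_res) = 101.8·1145·2193/(4118·53.4965) = 1160.33 s⁻²
Take the square root: γ̇_max = √(1160.33) = 34.0636 s⁻¹
N_max = γ̇_max h / (πD) = 34.0636·0.00241/(π·0.0625) = 0.418097 rev/s → ×60 = 25.0858 rpm

value=25.09 rpm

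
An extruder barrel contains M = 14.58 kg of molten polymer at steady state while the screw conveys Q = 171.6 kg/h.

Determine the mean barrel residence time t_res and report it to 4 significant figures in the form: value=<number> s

value=305.9 s

Q_s = Q / 3600 = 171.6 / 3600 = 0.0476667 kg/s
t_res = M / Q_s = 14.58 / 0.0476667 = 305.874 s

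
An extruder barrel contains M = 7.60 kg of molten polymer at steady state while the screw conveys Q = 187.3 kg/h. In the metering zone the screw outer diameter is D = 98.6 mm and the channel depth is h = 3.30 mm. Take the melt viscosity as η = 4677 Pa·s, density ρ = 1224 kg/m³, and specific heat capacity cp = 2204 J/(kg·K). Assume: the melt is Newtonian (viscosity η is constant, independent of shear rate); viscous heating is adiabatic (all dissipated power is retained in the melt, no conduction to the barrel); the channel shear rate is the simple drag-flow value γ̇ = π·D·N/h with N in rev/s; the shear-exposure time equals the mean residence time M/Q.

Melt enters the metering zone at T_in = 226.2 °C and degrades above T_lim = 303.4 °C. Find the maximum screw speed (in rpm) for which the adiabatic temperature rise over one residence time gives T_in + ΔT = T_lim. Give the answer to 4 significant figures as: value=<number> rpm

Q_s = Q / 3600 = 187.3 / 3600 = 0.0520278 kg/s
t_res = M / Q_s = 7.60 / 0.0520278 = 146.076 s
Convert to metres: D = 0.0986 m, h = 0.0033 m
ΔT_a = T_lim − T_in = 303.4 °C − 226.2 °C = 77.2 K
γ̇_max² = ΔT_a·ρ·cp / (η·t_res) = [77.2 × 1224 × 2204] / [4677 × 146.076] = 304.835 s⁻²
γ̇_max = sqrt(304.835) = 17.4595 s⁻¹
N_max = γ̇_max h / (πD) = 17.4595·0.0033/(π·0.0986) = 0.186003 rev/s → ×60 = 11.1602 rpm

value=11.16 rpm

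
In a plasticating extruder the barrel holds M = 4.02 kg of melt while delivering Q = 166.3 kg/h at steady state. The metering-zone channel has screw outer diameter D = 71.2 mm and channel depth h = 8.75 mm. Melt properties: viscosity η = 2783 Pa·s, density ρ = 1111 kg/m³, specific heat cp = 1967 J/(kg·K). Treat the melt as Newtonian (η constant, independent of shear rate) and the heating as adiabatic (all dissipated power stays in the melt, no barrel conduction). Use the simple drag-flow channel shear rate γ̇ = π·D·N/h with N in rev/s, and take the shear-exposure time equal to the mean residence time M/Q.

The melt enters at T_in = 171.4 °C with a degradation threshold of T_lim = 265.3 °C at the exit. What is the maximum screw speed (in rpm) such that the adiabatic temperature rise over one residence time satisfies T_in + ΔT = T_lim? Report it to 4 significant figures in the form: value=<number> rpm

Convert throughput: Q = 166.3 kg/h = 166.3/3600 = 0.0461944 kg/s
t_res = M / Q_s = 4.02 ÷ 0.0461944 = 87.0235 s
Geometry in SI: D = 71.2 mm → 0.0712 m, h = 8.75 mm → 0.00875 m
ΔT_a = T_lim − T_in = 265.3 °C − 171.4 °C = 93.9 K
γ̇_max² = ΔT_a·ρ·cp/(η·t_res) = 93.9·1111·1967/(2783·87.0235) = 847.295 s⁻²
γ̇_max = √847.295 = 29.1083 s⁻¹
Solve γ̇ = πDN/h for N: N_max = γ̇_max·h/(π·D) = 29.1083 × 0.00875 / (π × 0.0712) = 1.13866 rev/s = 68.3198 rpm

value=68.32 rpm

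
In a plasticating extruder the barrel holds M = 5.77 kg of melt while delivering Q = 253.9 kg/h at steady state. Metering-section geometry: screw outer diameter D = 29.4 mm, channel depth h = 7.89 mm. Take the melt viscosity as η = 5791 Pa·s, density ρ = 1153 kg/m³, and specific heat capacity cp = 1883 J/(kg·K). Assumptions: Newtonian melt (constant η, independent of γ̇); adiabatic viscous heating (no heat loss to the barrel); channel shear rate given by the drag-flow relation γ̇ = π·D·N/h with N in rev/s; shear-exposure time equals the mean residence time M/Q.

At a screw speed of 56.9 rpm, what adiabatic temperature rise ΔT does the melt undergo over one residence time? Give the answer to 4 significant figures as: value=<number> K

Q_s = Q / 3600 = 253.9 / 3600 = 0.0705278 kg/s
t_res = M / Q_s = 5.77 / 0.0705278 = 81.8117 s
Convert to SI: D = 0.0294 m, h = 0.00789 m, N = 56.9/60 = 0.948333 rev/s
γ̇ = π·D·N / h = π · 0.0294 · 0.948333 / 0.00789 = 11.1015 s⁻¹
ΔT = η·γ̇²·t_res/(ρ·cp) = [5791 × 11.1015² × 81.8117] / [1153 × 1883] = 26.8938 K

value=26.89 K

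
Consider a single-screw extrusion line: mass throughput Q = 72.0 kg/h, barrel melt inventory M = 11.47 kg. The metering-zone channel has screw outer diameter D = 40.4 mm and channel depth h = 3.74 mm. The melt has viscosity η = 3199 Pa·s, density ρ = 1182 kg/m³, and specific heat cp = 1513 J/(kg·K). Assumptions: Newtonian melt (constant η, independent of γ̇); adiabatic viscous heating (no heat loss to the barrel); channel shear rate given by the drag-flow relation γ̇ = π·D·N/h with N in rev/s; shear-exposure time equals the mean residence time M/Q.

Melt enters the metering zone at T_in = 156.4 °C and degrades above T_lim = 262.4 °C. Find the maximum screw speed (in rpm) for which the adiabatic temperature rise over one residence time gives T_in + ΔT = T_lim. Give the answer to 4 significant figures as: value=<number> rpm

value=17.97 rpm

Q_s = Q / 3600 = 72.0 / 3600 = 0.02 kg/s
t_res = M / Q_s = 11.47 / 0.02 = 573.5 s
Geometry in SI: D = 40.4 mm → 0.0404 m, h = 3.74 mm → 0.00374 m
Allowable rise: ΔT_a = T_lim − T_in = 262.4 − 156.4 = 106 K
γ̇_max² = ΔT_a·ρ·cp / (η·t_res) = [106 × 1182 × 1513] / [3199 × 573.5] = 103.327 s⁻²
γ̇_max = sqrt(103.327) = 10.165 s⁻¹
Solve γ̇ = πDN/h for N: N_max = γ̇_max·h/(π·D) = 10.165 × 0.00374 / (π × 0.0404) = 0.299535 rev/s = 17.9721 rpm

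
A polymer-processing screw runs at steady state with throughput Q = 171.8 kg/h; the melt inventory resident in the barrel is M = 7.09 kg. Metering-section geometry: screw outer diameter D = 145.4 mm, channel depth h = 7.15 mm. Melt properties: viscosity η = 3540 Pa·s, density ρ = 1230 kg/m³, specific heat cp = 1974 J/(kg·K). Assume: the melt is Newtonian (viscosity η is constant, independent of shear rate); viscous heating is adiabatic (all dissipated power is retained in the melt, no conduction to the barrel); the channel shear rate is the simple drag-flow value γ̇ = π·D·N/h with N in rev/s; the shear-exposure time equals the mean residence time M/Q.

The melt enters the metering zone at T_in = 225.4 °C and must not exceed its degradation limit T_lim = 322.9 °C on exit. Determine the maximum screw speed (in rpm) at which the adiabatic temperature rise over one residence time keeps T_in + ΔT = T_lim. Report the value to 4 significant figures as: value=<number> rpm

value=19.93 rpm

Convert throughput: Q = 171.8 kg/h = 171.8/3600 = 0.0477222 kg/s
t_res = M / Q_s = 7.09 / 0.0477222 = 148.568 s
D = 145.4 mm = 0.1454 m;  h = 7.15 mm = 0.00715 m
Allowable rise: ΔT_a = T_lim − T_in = 322.9 − 225.4 = 97.5 K
γ̇_max² = ΔT_a·ρ·cp / (η·t_res) = [97.5 × 1230 × 1974] / [3540 × 148.568] = 450.12 s⁻²
γ̇_max = sqrt(450.12) = 21.216 s⁻¹
Solve γ̇ = πDN/h for N: N_max = γ̇_max·h/(π·D) = 21.216 × 0.00715 / (π × 0.1454) = 0.33209 rev/s = 19.9254 rpm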